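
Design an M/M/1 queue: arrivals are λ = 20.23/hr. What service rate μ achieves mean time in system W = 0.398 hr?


W = 1/(μ−λ) ⇒ μ − λ = 1/W = 1/0.398 = 2.5126
μ = λ + 1/W = 20.23 + 2.5126 = 22.7426 per hr

Final: 22.7426 /hr


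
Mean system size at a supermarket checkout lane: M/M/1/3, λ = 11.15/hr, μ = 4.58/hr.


ρ = 11.15/4.58 = 2.4345
L = ρ[1 − (K+1)ρ^K + Kρ^(K+1)] / [(1−ρ)(1−ρ^(K+1))]
Numerator: 2.4345·(1 − 4·14.428732 + 3·35.126717) = 118.475376
Denominator: (-1.4345)·(-34.126717) = 48.954701
L = 118.475376/48.954701 = 2.4201

Final: 2.4201


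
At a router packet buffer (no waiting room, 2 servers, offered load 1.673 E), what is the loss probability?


B(c,a) = (a^c/c!) / Σ_{k=0}^{c} a^k/k!
a^2/2! = 1.399465
Σ terms (k=0..2): 1.00000 + 1.67300 + 1.39946 = 4.072465
B = 1.399465/4.072465 = 0.343641

Final: 0.343641


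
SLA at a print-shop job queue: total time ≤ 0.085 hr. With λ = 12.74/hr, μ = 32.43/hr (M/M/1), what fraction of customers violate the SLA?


W ~ Exponential(μ−λ) for M/M/1.
μ − λ = 32.43 − 12.74 = 19.6900
P(W > t) = e^{−(μ−λ)t} = e^{−1.6736} = 0.187561

Final: 0.187561


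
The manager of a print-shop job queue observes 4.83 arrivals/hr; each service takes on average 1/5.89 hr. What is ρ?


ρ = λ/μ = 4.83/5.89 = 0.8200

Final: 0.8200


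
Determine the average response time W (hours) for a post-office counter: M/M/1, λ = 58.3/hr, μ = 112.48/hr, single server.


W = 1/(μ−λ) = 1/(112.48 − 58.3) = 1/54.18 = 0.01846 hr

Final: 0.01846 hr


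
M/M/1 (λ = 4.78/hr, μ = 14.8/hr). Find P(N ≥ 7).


ρ = 4.78/14.8 = 0.3230
P(N ≥ n) = ρ^n = 0.3230^7 = 0.0003666

Final: 0.0003666


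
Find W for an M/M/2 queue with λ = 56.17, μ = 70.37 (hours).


a = 0.7982; ρ = 0.3991; P₀ = 0.429486
Lq = P₀·a^c·ρ/(c!(1−ρ)²) = 0.15123
Wq = Lq/λ = 0.15123/56.17 = 0.002692 hr
W = Wq + 1/μ = 0.002692 + 0.01421 = 0.01690 hr

Final: 0.01690 hr


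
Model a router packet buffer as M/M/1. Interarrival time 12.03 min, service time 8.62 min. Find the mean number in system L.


λ = 60/12.03 = 4.9875 /hr
μ = 60/8.62 = 6.9606 /hr
ρ = λ/μ = 4.9875/6.9606 = 0.7165
L = ρ/(1−ρ) = 0.7165/0.2835 = 2.5279

Final: 2.5279


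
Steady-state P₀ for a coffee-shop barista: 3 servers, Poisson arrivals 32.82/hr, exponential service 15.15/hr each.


a = λ/μ = 32.82/15.15 = 2.1663; ρ = a/c = 0.7221
Σ_{k=0}^{2} a^k/k! (terms k=0..2) = 1.00000 + 2.16634 + 2.34651 = 5.51284
Tail: a^3/(3!(1−ρ)) = 10.16665/(6·0.2779) = 6.09757
P₀ = 1/(5.51284 + 6.09757) = 1/11.61042 = 0.086130

Final: 0.086130


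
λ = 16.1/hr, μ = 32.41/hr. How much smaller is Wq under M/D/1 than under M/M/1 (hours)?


ρ = 16.1/32.41 = 0.4968
Wq(M/M/1) = ρ/(μ−λ) = 0.4968/16.31 = 0.03046 hr
Wq(M/D/1) = ρ/(2(μ−λ)) = 0.01523 hr
Savings = 0.03046 − 0.01523 = 0.01523 hr

Final: 0.01523 hr


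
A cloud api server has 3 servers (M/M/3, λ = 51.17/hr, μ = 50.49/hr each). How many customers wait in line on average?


a = λ/μ = 1.0135; ρ = a/3 = 0.3378
P₀ = 0.358548
Lq = P₀·a^c·ρ / (c!·(1−ρ)²) = 0.358548·1.04095·0.3378/(6·0.43848)
= 0.04793

Final: 0.04793


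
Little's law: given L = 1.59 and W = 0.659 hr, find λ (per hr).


λ = L/W = 1.59/0.659 = 2.4127 /hr

Final: 2.4127 /hr


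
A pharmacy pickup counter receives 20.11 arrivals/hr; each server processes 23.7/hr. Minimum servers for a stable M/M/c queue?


Stability requires cμ > λ ⇔ c > λ/μ.
λ/μ = 20.11/23.7 = 0.8485
Minimum integer c = ⌊0.8485⌋ + 1 = 1
Check: 1·23.7 = 23.70 > 20.11, while 0·23.7 = 0.00 ≤ 20.11

Final: 1 servers


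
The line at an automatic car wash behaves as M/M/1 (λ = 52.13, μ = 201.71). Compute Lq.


ρ = 52.13/201.71 = 0.2584
Lq = ρ²/(1−ρ) = 0.06679/0.7416 = 0.09007

Final: 0.09007


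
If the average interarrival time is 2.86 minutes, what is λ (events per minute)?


λ = 1/(interarrival time) in consistent units.
1 minute = 1 min, so λ = 1/2.86 = 0.3497 per minute

Final: 0.3497 /min


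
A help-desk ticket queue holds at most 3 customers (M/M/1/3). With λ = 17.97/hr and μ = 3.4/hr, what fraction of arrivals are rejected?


ρ = λ/μ = 17.97/3.4 = 5.2853
P_K = (1−ρ)ρ^K/(1−ρ^(K+1)) = (-4.2853·147.641171)/(1 − 780.327011)
= -632.685840/-779.327011 = 0.811836

Final: 0.811836


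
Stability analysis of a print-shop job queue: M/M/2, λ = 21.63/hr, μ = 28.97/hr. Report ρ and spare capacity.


Total capacity cμ = 2·28.97 = 57.94/hr
ρ = λ/(cμ) = 21.63/57.94 = 0.3733
Stable ⇔ ρ < 1: YES
Spare capacity = cμ − λ = 57.94 − 21.63 = 36.31/hr

Final: ρ = 0.3733; stable; margin = 36.31/hr


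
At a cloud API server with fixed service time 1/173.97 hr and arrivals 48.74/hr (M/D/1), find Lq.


ρ = 48.74/173.97 = 0.2802
M/D/1: Lq = ρ²/(2(1−ρ)) = 0.07849/(2·0.7198) = 0.05452

Final: 0.05452


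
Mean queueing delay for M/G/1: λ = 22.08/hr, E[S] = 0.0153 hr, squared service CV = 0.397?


ρ = λ·E[S] = 22.08·0.0153 = 0.3378
E[S²] = E[S]²(1+C_s²) = 0.0153²·(1+0.397) = 0.0003270
Wq = λ·E[S²]/(2(1−ρ)) = 22.08·0.0003270/(2·0.6622) = 0.005452 hr

Final: 0.005452 hr


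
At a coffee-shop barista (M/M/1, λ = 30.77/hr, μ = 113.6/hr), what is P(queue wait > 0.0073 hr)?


ρ = 30.77/113.6 = 0.2709
P(Wq > t) = ρ·e^{−(μ−λ)t} = 0.2709·e^{−0.6047}
= 0.2709·0.546261 = 0.147962

Final: 0.147962


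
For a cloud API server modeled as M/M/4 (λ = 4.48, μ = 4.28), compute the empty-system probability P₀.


a = λ/μ = 4.48/4.28 = 1.0467; ρ = a/c = 0.2617
Σ_{k=0}^{3} a^k/k! (terms k=0..3) = 1.00000 + 1.04673 + 0.54782 + 0.19114 = 2.78569
Tail: a^4/(4!(1−ρ)) = 1.20043/(24·0.7383) = 0.06775
P₀ = 1/(2.78569 + 0.06775) = 1/2.85344 = 0.350455

Final: 0.350455


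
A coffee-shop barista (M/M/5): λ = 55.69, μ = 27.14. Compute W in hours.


a = 2.0520; ρ = 0.4104; P₀ = 0.127388
Lq = P₀·a^c·ρ/(c!(1−ρ)²) = 0.04559
Wq = Lq/λ = 0.04559/55.69 = 0.0008186 hr
W = Wq + 1/μ = 0.0008186 + 0.03685 = 0.03766 hr

Final: 0.03766 hr


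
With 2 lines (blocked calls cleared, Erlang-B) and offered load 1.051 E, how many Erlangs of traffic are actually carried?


B(2,1.051) = 0.212154 (Erlang-B)
Carried load = a(1 − B) = 1.051·(1 − 0.212154) = 1.051·0.787846 = 0.8280 E

Final: 0.8280 Erlangs


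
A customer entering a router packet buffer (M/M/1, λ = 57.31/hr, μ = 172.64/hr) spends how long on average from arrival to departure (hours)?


W = 1/(μ−λ) = 1/(172.64 − 57.31) = 1/115.33 = 0.008671 hr

Final: 0.008671 hr


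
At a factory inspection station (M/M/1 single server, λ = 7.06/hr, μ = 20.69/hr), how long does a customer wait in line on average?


ρ = 7.06/20.69 = 0.3412
Wq = ρ/(μ−λ) = 0.3412/(20.69 − 7.06) = 0.3412/13.63 = 0.02504 hr

Final: 0.02504 hr


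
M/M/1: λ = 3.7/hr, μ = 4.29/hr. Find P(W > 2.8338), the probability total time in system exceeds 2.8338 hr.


W ~ Exponential(μ−λ) for M/M/1.
μ − λ = 4.29 − 3.7 = 0.5900
P(W > t) = e^{−(μ−λ)t} = e^{−1.6719} = 0.187882

Final: 0.187882


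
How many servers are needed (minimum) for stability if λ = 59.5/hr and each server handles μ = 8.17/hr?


Stability requires cμ > λ ⇔ c > λ/μ.
λ/μ = 59.5/8.17 = 7.2827
Minimum integer c = ⌊7.2827⌋ + 1 = 8
Check: 8·8.17 = 65.36 > 59.5, while 7·8.17 = 57.19 ≤ 59.5

Final: 8 servers


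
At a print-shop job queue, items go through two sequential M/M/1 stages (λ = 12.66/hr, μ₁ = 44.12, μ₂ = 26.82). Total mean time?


Each node sees arrival rate λ = 12.66/hr (tandem ⇒ throughput preserved).
W₁ = 1/(μ₁−λ) = 1/(44.12−12.66) = 0.03179 hr
W₂ = 1/(μ₂−λ) = 1/(26.82−12.66) = 0.07062 hr
W_total = W₁ + W₂ = 0.03179 + 0.07062 = 0.10241 hr

Final: 0.10241 hr


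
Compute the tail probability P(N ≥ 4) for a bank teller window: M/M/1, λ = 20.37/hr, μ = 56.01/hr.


ρ = 20.37/56.01 = 0.3637
P(N ≥ n) = ρ^n = 0.3637^4 = 0.017495

Final: 0.017495


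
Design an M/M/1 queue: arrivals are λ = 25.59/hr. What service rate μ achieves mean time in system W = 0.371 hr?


W = 1/(μ−λ) ⇒ μ − λ = 1/W = 1/0.371 = 2.6954
μ = λ + 1/W = 25.59 + 2.6954 = 28.2854 per hr

Final: 28.2854 /hr


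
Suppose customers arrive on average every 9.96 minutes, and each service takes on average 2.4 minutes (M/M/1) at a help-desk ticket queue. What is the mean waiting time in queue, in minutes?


λ = 60/9.96 = 6.0241 /hr
μ = 60/2.4 = 25.0000 /hr
ρ = λ/μ = 6.0241/25.0000 = 0.2410
Wq = ρ/(μ−λ) = 0.2410/(25.0000−6.0241) = 0.01270 hr
In minutes: 0.01270·60 = 0.7619 min

Final: 0.7619 min


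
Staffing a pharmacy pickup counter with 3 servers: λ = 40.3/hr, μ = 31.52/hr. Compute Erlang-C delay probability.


a = λ/μ = 1.2786; ρ = a/3 = 0.4262
P₀ = 0.270054 (from M/M/c formula)
C(c,a) = [a^c/(c!(1−ρ))]·P₀ = [2.09005/(6·0.5738)]·0.270054
= 0.60706·0.270054 = 0.163939

Final: 0.163939


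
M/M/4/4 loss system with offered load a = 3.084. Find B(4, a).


B(c,a) = (a^c/c!) / Σ_{k=0}^{c} a^k/k!
a^4/4! = 3.769174
Σ terms (k=0..4): 1.00000 + 3.08400 + 4.75553 + 4.88868 + 3.76917 = 17.497385
B = 3.769174/17.497385 = 0.215414

Final: 0.215414


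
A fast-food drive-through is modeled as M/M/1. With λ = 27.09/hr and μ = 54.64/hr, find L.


ρ = λ/μ = 27.09/54.64 = 0.4958
L = ρ/(1−ρ) = 0.4958/(1 − 0.4958) = 0.4958/0.5042 = 0.9833

Final: 0.9833


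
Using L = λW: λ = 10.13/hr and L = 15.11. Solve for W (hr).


W = L/λ = 15.11/10.13 = 1.4916 hr

Final: 1.4916 hr


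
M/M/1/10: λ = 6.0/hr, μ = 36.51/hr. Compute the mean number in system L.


ρ = 6.0/36.51 = 0.1643
L = ρ[1 − (K+1)ρ^K + Kρ^(K+1)] / [(1−ρ)(1−ρ^(K+1))]
Numerator: 0.1643·(1 − 11·0.00000001437 + 10·0.000000002361) = 0.164339
Denominator: (0.8357)·(1.000000) = 0.835661
L = 0.164339/0.835661 = 0.1967

Final: 0.1967


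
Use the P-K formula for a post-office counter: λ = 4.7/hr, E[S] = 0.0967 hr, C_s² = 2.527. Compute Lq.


ρ = λ·E[S] = 4.7·0.0967 = 0.4545
Lq = ρ²(1+C_s²)/(2(1−ρ)) = 0.2066·(1+2.527)/(2·0.5455)
= 0.2066·3.5270/1.0910 = 0.66776

Final: 0.66776


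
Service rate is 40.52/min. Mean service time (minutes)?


Mean service time = 1/μ = 1/40.52 minute = 0.02468 minute
In minutes: 0.02468 × 1 = 0.02468 min

Final: 0.02468 min


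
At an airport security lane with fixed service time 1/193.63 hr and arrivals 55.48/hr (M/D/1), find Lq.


ρ = 55.48/193.63 = 0.2865
M/D/1: Lq = ρ²/(2(1−ρ)) = 0.08210/(2·0.7135) = 0.05753

Final: 0.05753


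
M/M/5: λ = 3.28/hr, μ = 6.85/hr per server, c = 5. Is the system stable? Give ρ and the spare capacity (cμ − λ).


Total capacity cμ = 5·6.85 = 34.25/hr
ρ = λ/(cμ) = 3.28/34.25 = 0.09577
Stable ⇔ ρ < 1: YES
Spare capacity = cμ − λ = 34.25 − 3.28 = 30.97/hr

Final: ρ = 0.09577; stable; margin = 30.97/hr


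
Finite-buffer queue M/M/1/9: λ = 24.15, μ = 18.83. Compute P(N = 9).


ρ = λ/μ = 24.15/18.83 = 1.2825
P_K = (1−ρ)ρ^K/(1−ρ^(K+1)) = (-0.2825·9.388611)/(1 − 12.041155)
= -2.652544/-11.041155 = 0.240242

Final: 0.240242


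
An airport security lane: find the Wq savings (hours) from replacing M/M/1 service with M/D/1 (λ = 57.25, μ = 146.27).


ρ = 57.25/146.27 = 0.3914
Wq(M/M/1) = ρ/(μ−λ) = 0.3914/89.02 = 0.004397 hr
Wq(M/D/1) = ρ/(2(μ−λ)) = 0.002198 hr
Savings = 0.004397 − 0.002198 = 0.002198 hr

Final: 0.002198 hr


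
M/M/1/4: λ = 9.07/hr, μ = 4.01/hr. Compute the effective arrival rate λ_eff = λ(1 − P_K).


ρ = 2.2618; P_K = (1−ρ)ρ^4/(1−ρ^5) = 0.567469
λ_eff = λ(1 − P_K) = 9.07·(1 − 0.567469) = 9.07·0.432531 = 3.9231 /hr

Final: 3.9231 /hr


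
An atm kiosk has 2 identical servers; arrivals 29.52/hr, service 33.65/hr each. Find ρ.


ρ = λ/(cμ) = 29.52/(2·33.65) = 29.52/67.30 = 0.4386

Final: 0.4386


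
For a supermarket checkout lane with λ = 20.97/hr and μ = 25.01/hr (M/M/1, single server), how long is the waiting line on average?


ρ = 20.97/25.01 = 0.8385
Lq = ρ²/(1−ρ) = 0.7030/0.1615 = 4.3521

Final: 4.3521


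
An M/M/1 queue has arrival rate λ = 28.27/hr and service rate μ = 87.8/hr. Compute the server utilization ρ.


ρ = λ/μ = 28.27/87.8 = 0.3220

Final: 0.3220


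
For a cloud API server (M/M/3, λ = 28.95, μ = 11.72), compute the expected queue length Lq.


a = λ/μ = 2.4701; ρ = a/3 = 0.8234
P₀ = 0.048209
Lq = P₀·a^c·ρ / (c!·(1−ρ)²) = 0.048209·15.07172·0.8234/(6·0.03120)
= 3.19632

Final: 3.19632


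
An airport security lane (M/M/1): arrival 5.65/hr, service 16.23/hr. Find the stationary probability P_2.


ρ = 5.65/16.23 = 0.3481
P_n = (1−ρ)·ρ^n = (1 − 0.3481)·0.3481^2 = 0.6519·0.121188 = 0.079000

Final: 0.079000


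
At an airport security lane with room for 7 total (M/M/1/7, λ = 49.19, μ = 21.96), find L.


ρ = 49.19/21.96 = 2.2400
L = ρ[1 − (K+1)ρ^K + Kρ^(K+1)] / [(1−ρ)(1−ρ^(K+1))]
Numerator: 2.2400·(1 − 8·282.951114 + 7·633.805340) = 4869.784183
Denominator: (-1.2400)·(-632.805340) = 784.667096
L = 4869.784183/784.667096 = 6.2062

Final: 6.2062


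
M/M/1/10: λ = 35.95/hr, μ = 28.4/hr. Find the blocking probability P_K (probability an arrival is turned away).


ρ = λ/μ = 35.95/28.4 = 1.2658
P_K = (1−ρ)ρ^K/(1−ρ^(K+1)) = (-0.2658·10.563444)/(1 − 13.371684)
= -2.808240/-12.371684 = 0.226989

Final: 0.226989


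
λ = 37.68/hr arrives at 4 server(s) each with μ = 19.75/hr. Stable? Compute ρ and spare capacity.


Total capacity cμ = 4·19.75 = 79.00/hr
ρ = λ/(cμ) = 37.68/79.00 = 0.4770
Stable ⇔ ρ < 1: YES
Spare capacity = cμ − λ = 79.00 − 37.68 = 41.32/hr

Final: ρ = 0.4770; stable; margin = 41.32/hr


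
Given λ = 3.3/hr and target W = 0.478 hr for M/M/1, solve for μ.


W = 1/(μ−λ) ⇒ μ − λ = 1/W = 1/0.478 = 2.0921
μ = λ + 1/W = 3.3 + 2.0921 = 5.3921 per hr

Final: 5.3921 /hr


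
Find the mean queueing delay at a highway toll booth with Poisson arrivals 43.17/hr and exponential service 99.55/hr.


ρ = 43.17/99.55 = 0.4337
Wq = ρ/(μ−λ) = 0.4337/(99.55 − 43.17) = 0.4337/56.38 = 0.007692 hr

Final: 0.007692 hr


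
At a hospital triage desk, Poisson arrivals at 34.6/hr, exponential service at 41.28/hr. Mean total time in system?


W = 1/(μ−λ) = 1/(41.28 − 34.6) = 1/6.68 = 0.1497 hr

Final: 0.1497 hr


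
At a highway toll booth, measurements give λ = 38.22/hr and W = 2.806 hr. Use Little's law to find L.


L = λW = 38.22·2.806 = 107.2453

Final: 107.2453


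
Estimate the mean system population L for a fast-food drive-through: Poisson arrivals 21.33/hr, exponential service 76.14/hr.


ρ = λ/μ = 21.33/76.14 = 0.2801
L = ρ/(1−ρ) = 0.2801/(1 − 0.2801) = 0.2801/0.7199 = 0.3892

Final: 0.3892


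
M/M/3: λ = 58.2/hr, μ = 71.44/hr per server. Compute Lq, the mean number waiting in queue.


a = λ/μ = 0.8147; ρ = a/3 = 0.2716
P₀ = 0.440486
Lq = P₀·a^c·ρ / (c!·(1−ρ)²) = 0.440486·0.54069·0.2716/(6·0.53063)
= 0.02031

Final: 0.02031


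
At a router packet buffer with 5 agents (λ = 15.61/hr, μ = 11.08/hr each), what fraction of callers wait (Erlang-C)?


a = λ/μ = 1.4088; ρ = a/5 = 0.2818
P₀ = 0.244148 (from M/M/c formula)
C(c,a) = [a^c/(c!(1−ρ))]·P₀ = [5.55029/(120·0.7182)]·0.244148
= 0.06440·0.244148 = 0.015723

Final: 0.015723


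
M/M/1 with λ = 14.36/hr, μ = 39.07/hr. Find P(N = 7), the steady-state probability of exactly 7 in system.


ρ = 14.36/39.07 = 0.3675
P_n = (1−ρ)·ρ^n = (1 − 0.3675)·0.3675^7 = 0.6325·0.0009061 = 0.0005731

Final: 0.0005731


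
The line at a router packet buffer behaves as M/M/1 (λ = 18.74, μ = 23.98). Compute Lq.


ρ = 18.74/23.98 = 0.7815
Lq = ρ²/(1−ρ) = 0.6107/0.2185 = 2.7949

Final: 2.7949


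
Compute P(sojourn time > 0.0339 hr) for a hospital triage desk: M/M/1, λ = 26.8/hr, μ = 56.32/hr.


W ~ Exponential(μ−λ) for M/M/1.
μ − λ = 56.32 − 26.8 = 29.5200
P(W > t) = e^{−(μ−λ)t} = e^{−1.0007} = 0.367612

Final: 0.367612


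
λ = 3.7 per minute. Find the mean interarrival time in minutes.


Mean interarrival time = 1/λ = 1/3.7 minute = 0.27027 minute
In minutes: 0.27027 × 1 = 0.2703 min

Final: 0.2703 min


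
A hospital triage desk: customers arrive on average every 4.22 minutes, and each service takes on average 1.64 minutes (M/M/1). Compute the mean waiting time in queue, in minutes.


λ = 60/4.22 = 14.2180 /hr
μ = 60/1.64 = 36.5854 /hr
ρ = λ/μ = 14.2180/36.5854 = 0.3886
Wq = ρ/(μ−λ) = 0.3886/(36.5854−14.2180) = 0.01737 hr
In minutes: 0.01737·60 = 1.042 min

Final: 1.042 min


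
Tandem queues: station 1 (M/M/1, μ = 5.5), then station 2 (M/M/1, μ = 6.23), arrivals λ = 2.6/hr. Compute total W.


Each node sees arrival rate λ = 2.6/hr (tandem ⇒ throughput preserved).
W₁ = 1/(μ₁−λ) = 1/(5.5−2.6) = 0.34483 hr
W₂ = 1/(μ₂−λ) = 1/(6.23−2.6) = 0.27548 hr
W_total = W₁ + W₂ = 0.34483 + 0.27548 = 0.62031 hr

Final: 0.62031 hr


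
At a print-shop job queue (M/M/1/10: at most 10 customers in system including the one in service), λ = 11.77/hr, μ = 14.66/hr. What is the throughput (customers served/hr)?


ρ = 0.8029; P_K = (1−ρ)ρ^10/(1−ρ^11) = 0.024090
λ_eff = λ(1 − P_K) = 11.77·(1 − 0.024090) = 11.77·0.975910 = 11.4865 /hr

Final: 11.4865 /hr


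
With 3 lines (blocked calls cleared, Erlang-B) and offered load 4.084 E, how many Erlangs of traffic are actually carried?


B(3,4.084) = 0.458213 (Erlang-B)
Carried load = a(1 − B) = 4.084·(1 − 0.458213) = 4.084·0.541787 = 2.2127 E

Final: 2.2127 Erlangs


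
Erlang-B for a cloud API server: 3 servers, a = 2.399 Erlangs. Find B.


B(c,a) = (a^c/c!) / Σ_{k=0}^{c} a^k/k!
a^3/3! = 2.301121
Σ terms (k=0..3): 1.00000 + 2.39900 + 2.87760 + 2.30112 = 8.577722
B = 2.301121/8.577722 = 0.268267

Final: 0.268267


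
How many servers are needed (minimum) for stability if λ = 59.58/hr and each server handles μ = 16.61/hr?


Stability requires cμ > λ ⇔ c > λ/μ.
λ/μ = 59.58/16.61 = 3.5870
Minimum integer c = ⌊3.5870⌋ + 1 = 4
Check: 4·16.61 = 66.44 > 59.58, while 3·16.61 = 49.83 ≤ 59.58

Final: 4 servers


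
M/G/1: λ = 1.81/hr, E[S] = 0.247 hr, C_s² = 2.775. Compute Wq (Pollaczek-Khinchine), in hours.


ρ = λ·E[S] = 1.81·0.247 = 0.4471
E[S²] = E[S]²(1+C_s²) = 0.247²·(1+2.775) = 0.230309
Wq = λ·E[S²]/(2(1−ρ)) = 1.81·0.230309/(2·0.5529) = 0.37695 hr

Final: 0.37695 hr


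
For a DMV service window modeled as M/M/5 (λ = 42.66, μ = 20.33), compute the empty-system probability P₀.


a = λ/μ = 42.66/20.33 = 2.0984; ρ = a/c = 0.4197
Σ_{k=0}^{4} a^k/k! (terms k=0..4) = 1.00000 + 2.09838 + 2.20159 + 1.53992 + 0.80783 = 7.64773
Tail: a^5/(5!(1−ρ)) = 40.68341/(120·0.5803) = 0.58420
P₀ = 1/(7.64773 + 0.58420) = 1/8.23193 = 0.121478

Final: 0.121478


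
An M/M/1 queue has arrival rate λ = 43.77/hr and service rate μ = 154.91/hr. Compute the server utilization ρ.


ρ = λ/μ = 43.77/154.91 = 0.2826

Final: 0.2826


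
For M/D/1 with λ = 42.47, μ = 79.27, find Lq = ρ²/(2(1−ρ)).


ρ = 42.47/79.27 = 0.5358
M/D/1: Lq = ρ²/(2(1−ρ)) = 0.2870/(2·0.4642) = 0.30916

Final: 0.30916


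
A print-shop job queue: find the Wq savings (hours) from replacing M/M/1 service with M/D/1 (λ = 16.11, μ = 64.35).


ρ = 16.11/64.35 = 0.2503
Wq(M/M/1) = ρ/(μ−λ) = 0.2503/48.24 = 0.005190 hr
Wq(M/D/1) = ρ/(2(μ−λ)) = 0.002595 hr
Savings = 0.005190 − 0.002595 = 0.002595 hr

Final: 0.002595 hr


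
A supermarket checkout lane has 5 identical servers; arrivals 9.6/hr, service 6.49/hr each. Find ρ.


ρ = λ/(cμ) = 9.6/(5·6.49) = 9.6/32.45 = 0.2958

Final: 0.2958


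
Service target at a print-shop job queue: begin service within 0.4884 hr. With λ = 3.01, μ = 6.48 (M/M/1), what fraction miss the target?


ρ = 3.01/6.48 = 0.4645
P(Wq > t) = ρ·e^{−(μ−λ)t} = 0.4645·e^{−1.6947}
= 0.4645·0.183646 = 0.085304

Final: 0.085304


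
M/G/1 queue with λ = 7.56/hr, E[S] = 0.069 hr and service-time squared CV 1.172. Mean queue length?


ρ = λ·E[S] = 7.56·0.069 = 0.5216
Lq = ρ²(1+C_s²)/(2(1−ρ)) = 0.2721·(1+1.172)/(2·0.4784)
= 0.2721·2.1720/0.9567 = 0.61776

Final: 0.61776


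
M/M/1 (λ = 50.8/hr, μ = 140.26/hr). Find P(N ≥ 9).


ρ = 50.8/140.26 = 0.3622
P(N ≥ n) = ρ^n = 0.3622^9 = 0.0001072

Final: 0.0001072


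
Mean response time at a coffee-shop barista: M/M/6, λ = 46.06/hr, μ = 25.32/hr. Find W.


a = 1.8191; ρ = 0.3032; P₀ = 0.162035
Lq = P₀·a^c·ρ/(c!(1−ρ)²) = 0.005092
Wq = Lq/λ = 0.005092/46.06 = 0.0001106 hr
W = Wq + 1/μ = 0.0001106 + 0.03949 = 0.03961 hr

Final: 0.03961 hr


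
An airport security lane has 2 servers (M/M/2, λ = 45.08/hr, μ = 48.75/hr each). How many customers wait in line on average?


a = λ/μ = 0.9247; ρ = a/2 = 0.4624
P₀ = 0.367653
Lq = P₀·a^c·ρ / (c!·(1−ρ)²) = 0.367653·0.85510·0.4624/(2·0.28906)
= 0.25143

Final: 0.25143


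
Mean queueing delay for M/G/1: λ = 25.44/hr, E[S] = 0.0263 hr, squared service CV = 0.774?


ρ = λ·E[S] = 25.44·0.0263 = 0.6691
E[S²] = E[S]²(1+C_s²) = 0.0263²·(1+0.774) = 0.001227
Wq = λ·E[S²]/(2(1−ρ)) = 25.44·0.001227/(2·0.3309) = 0.04716 hr

Final: 0.04716 hr


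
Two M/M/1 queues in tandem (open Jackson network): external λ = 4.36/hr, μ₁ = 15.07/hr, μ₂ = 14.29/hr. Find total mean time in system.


Each node sees arrival rate λ = 4.36/hr (tandem ⇒ throughput preserved).
W₁ = 1/(μ₁−λ) = 1/(15.07−4.36) = 0.09337 hr
W₂ = 1/(μ₂−λ) = 1/(14.29−4.36) = 0.10070 hr
W_total = W₁ + W₂ = 0.09337 + 0.10070 = 0.19408 hr

Final: 0.19408 hr


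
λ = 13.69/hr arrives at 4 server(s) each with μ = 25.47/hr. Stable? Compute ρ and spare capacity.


Total capacity cμ = 4·25.47 = 101.88/hr
ρ = λ/(cμ) = 13.69/101.88 = 0.1344
Stable ⇔ ρ < 1: YES
Spare capacity = cμ − λ = 101.88 − 13.69 = 88.19/hr

Final: ρ = 0.1344; stable; margin = 88.19/hr


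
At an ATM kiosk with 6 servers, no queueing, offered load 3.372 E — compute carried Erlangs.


B(6,3.372) = 0.074220 (Erlang-B)
Carried load = a(1 − B) = 3.372·(1 − 0.074220) = 3.372·0.925780 = 3.1217 E

Final: 3.1217 Erlangs


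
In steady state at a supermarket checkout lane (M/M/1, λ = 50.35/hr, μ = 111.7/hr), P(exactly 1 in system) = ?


ρ = 50.35/111.7 = 0.4508
P_n = (1−ρ)·ρ^n = (1 − 0.4508)·0.4508^1 = 0.5492·0.450761 = 0.247576

Final: 0.247576


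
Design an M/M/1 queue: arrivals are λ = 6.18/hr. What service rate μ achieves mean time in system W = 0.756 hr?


W = 1/(μ−λ) ⇒ μ − λ = 1/W = 1/0.756 = 1.3228
μ = λ + 1/W = 6.18 + 1.3228 = 7.5028 per hr

Final: 7.5028 /hr


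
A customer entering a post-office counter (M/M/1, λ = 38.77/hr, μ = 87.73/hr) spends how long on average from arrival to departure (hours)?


W = 1/(μ−λ) = 1/(87.73 − 38.77) = 1/48.96 = 0.02042 hr

Final: 0.02042 hr


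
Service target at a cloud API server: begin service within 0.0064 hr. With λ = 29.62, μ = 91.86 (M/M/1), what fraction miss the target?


ρ = 29.62/91.86 = 0.3224
P(Wq > t) = ρ·e^{−(μ−λ)t} = 0.3224·e^{−0.3983}
= 0.3224·0.671436 = 0.216503

Final: 0.216503


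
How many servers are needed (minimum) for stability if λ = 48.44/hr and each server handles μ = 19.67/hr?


Stability requires cμ > λ ⇔ c > λ/μ.
λ/μ = 48.44/19.67 = 2.4626
Minimum integer c = ⌊2.4626⌋ + 1 = 3
Check: 3·19.67 = 59.01 > 48.44, while 2·19.67 = 39.34 ≤ 48.44

Final: 3 servers


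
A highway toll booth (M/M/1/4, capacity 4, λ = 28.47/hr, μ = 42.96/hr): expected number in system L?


ρ = 28.47/42.96 = 0.6627
L = ρ[1 − (K+1)ρ^K + Kρ^(K+1)] / [(1−ρ)(1−ρ^(K+1))]
Numerator: 0.6627·(1 − 5·0.192882 + 4·0.127825) = 0.362428
Denominator: (0.3373)·(0.872175) = 0.294176
L = 0.362428/0.294176 = 1.2320

Final: 1.2320


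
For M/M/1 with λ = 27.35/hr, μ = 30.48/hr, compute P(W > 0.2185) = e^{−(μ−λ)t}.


W ~ Exponential(μ−λ) for M/M/1.
μ − λ = 30.48 − 27.35 = 3.1300
P(W > t) = e^{−(μ−λ)t} = e^{−0.6839} = 0.504643

Final: 0.504643


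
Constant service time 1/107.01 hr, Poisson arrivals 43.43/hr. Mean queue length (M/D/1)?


ρ = 43.43/107.01 = 0.4058
M/D/1: Lq = ρ²/(2(1−ρ)) = 0.1647/(2·0.5942) = 0.13861

Final: 0.13861


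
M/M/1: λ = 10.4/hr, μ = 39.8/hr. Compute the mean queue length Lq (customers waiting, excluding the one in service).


ρ = 10.4/39.8 = 0.2613
Lq = ρ²/(1−ρ) = 0.06828/0.7387 = 0.09243

Final: 0.09243


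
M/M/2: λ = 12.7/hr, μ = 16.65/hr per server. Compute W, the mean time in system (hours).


a = 0.7628; ρ = 0.3814; P₀ = 0.447826
Lq = P₀·a^c·ρ/(c!(1−ρ)²) = 0.12983
Wq = Lq/λ = 0.12983/12.7 = 0.01022 hr
W = Wq + 1/μ = 0.01022 + 0.06006 = 0.07028 hr

Final: 0.07028 hr


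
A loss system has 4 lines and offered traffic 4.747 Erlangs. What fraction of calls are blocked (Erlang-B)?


B(c,a) = (a^c/c!) / Σ_{k=0}^{c} a^k/k!
a^4/4! = 21.157565
Σ terms (k=0..4): 1.00000 + 4.74700 + 11.26700 + 17.82816 + 21.15757 = 55.999726
B = 21.157565/55.999726 = 0.377816

Final: 0.377816


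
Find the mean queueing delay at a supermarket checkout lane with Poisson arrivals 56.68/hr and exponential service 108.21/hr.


ρ = 56.68/108.21 = 0.5238
Wq = ρ/(μ−λ) = 0.5238/(108.21 − 56.68) = 0.5238/51.53 = 0.01016 hr

Final: 0.01016 hr


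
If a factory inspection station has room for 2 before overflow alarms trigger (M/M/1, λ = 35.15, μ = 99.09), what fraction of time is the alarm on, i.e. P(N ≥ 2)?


ρ = 35.15/99.09 = 0.3547
P(N ≥ n) = ρ^n = 0.3547^2 = 0.125832

Final: 0.125832


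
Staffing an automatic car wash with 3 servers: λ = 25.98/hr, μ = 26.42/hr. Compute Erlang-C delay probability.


a = λ/μ = 0.9833; ρ = a/3 = 0.3278
P₀ = 0.370016 (from M/M/c formula)
C(c,a) = [a^c/(c!(1−ρ))]·P₀ = [0.95087/(6·0.6722)]·0.370016
= 0.23575·0.370016 = 0.087233

Final: 0.087233


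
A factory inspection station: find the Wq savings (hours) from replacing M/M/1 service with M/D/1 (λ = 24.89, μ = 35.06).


ρ = 24.89/35.06 = 0.7099
Wq(M/M/1) = ρ/(μ−λ) = 0.7099/10.17 = 0.06981 hr
Wq(M/D/1) = ρ/(2(μ−λ)) = 0.03490 hr
Savings = 0.06981 − 0.03490 = 0.03490 hr

Final: 0.03490 hr


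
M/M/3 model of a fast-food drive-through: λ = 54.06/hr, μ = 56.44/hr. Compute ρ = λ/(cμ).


ρ = λ/(cμ) = 54.06/(3·56.44) = 54.06/169.32 = 0.3193

Final: 0.3193


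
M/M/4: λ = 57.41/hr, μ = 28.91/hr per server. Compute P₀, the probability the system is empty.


a = λ/μ = 57.41/28.91 = 1.9858; ρ = a/c = 0.4965
Σ_{k=0}^{3} a^k/k! (terms k=0..3) = 1.00000 + 1.98582 + 1.97174 + 1.30517 = 6.26272
Tail: a^4/(4!(1−ρ)) = 15.55098/(24·0.5035) = 1.28679
P₀ = 1/(6.26272 + 1.28679) = 1/7.54952 = 0.132459

Final: 0.132459


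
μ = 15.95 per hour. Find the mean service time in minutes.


Mean service time = 1/μ = 1/15.95 hour = 0.06270 hour
In minutes: 0.06270 × 60 = 3.7618 min

Final: 3.7618 min


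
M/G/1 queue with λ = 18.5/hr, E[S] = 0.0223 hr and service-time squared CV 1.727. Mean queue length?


ρ = λ·E[S] = 18.5·0.0223 = 0.4126
Lq = ρ²(1+C_s²)/(2(1−ρ)) = 0.1702·(1+1.727)/(2·0.5875)
= 0.1702·2.7270/1.1749 = 0.39504

Final: 0.39504


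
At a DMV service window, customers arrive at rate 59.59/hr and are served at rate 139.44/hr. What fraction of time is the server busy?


ρ = λ/μ = 59.59/139.44 = 0.4274

Final: 0.4274


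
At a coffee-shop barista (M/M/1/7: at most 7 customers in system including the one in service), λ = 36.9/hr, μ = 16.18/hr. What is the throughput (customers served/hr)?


ρ = 2.2806; P_K = (1−ρ)ρ^7/(1−ρ^8) = 0.562286
λ_eff = λ(1 − P_K) = 36.9·(1 − 0.562286) = 36.9·0.437714 = 16.1516 /hr

Final: 16.1516 /hr


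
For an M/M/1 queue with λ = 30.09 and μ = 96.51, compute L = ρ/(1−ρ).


ρ = λ/μ = 30.09/96.51 = 0.3118
L = ρ/(1−ρ) = 0.3118/(1 − 0.3118) = 0.3118/0.6882 = 0.4530

Final: 0.4530


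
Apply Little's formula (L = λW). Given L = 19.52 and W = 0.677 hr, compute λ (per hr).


λ = L/W = 19.52/0.677 = 28.8331 /hr

Final: 28.8331 /hr


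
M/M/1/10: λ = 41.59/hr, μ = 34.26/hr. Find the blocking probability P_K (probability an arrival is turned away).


ρ = λ/μ = 41.59/34.26 = 1.2140
P_K = (1−ρ)ρ^K/(1−ρ^(K+1)) = (-0.2140·6.950493)/(1 − 8.437566)
= -1.487073/-7.437566 = 0.199941

Final: 0.199941


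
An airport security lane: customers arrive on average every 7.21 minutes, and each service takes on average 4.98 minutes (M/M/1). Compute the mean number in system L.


λ = 60/7.21 = 8.3218 /hr
μ = 60/4.98 = 12.0482 /hr
ρ = λ/μ = 8.3218/12.0482 = 0.6907
L = ρ/(1−ρ) = 0.6907/0.3093 = 2.2332

Final: 2.2332


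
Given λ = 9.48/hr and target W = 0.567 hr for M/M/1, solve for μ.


W = 1/(μ−λ) ⇒ μ − λ = 1/W = 1/0.567 = 1.7637
μ = λ + 1/W = 9.48 + 1.7637 = 11.2437 per hr

Final: 11.2437 /hr


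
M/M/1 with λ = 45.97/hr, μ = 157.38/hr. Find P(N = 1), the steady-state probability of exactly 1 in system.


ρ = 45.97/157.38 = 0.2921
P_n = (1−ρ)·ρ^n = (1 − 0.2921)·0.2921^1 = 0.7079·0.292096 = 0.206776

Final: 0.206776


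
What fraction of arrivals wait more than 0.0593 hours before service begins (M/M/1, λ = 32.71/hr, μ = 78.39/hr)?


ρ = 32.71/78.39 = 0.4173
P(Wq > t) = ρ·e^{−(μ−λ)t} = 0.4173·e^{−2.7088}
= 0.4173·0.066615 = 0.027797

Final: 0.027797


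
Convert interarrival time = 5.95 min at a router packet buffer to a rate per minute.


λ = 1/(interarrival time) in consistent units.
1 minute = 1 min, so λ = 1/5.95 = 0.1681 per minute

Final: 0.1681 /min


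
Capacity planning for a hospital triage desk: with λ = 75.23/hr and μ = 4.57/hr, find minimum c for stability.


Stability requires cμ > λ ⇔ c > λ/μ.
λ/μ = 75.23/4.57 = 16.4617
Minimum integer c = ⌊16.4617⌋ + 1 = 17
Check: 17·4.57 = 77.69 > 75.23, while 16·4.57 = 73.12 ≤ 75.23

Final: 17 servers


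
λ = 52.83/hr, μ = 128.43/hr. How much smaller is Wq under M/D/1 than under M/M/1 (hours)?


ρ = 52.83/128.43 = 0.4114
Wq(M/M/1) = ρ/(μ−λ) = 0.4114/75.60 = 0.005441 hr
Wq(M/D/1) = ρ/(2(μ−λ)) = 0.002721 hr
Savings = 0.005441 − 0.002721 = 0.002721 hr

Final: 0.002721 hr


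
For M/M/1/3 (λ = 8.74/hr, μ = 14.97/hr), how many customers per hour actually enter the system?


ρ = 0.5838; P_K = (1−ρ)ρ^3/(1−ρ^4) = 0.093708
λ_eff = λ(1 − P_K) = 8.74·(1 − 0.093708) = 8.74·0.906292 = 7.9210 /hr

Final: 7.9210 /hr


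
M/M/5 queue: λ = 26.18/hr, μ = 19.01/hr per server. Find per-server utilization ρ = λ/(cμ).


ρ = λ/(cμ) = 26.18/(5·19.01) = 26.18/95.05 = 0.2754

Final: 0.2754


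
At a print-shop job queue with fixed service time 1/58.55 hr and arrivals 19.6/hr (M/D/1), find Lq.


ρ = 19.6/58.55 = 0.3348
M/D/1: Lq = ρ²/(2(1−ρ)) = 0.1121/(2·0.6652) = 0.08423

Final: 0.08423


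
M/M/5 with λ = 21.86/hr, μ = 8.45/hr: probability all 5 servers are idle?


a = λ/μ = 21.86/8.45 = 2.5870; ρ = a/c = 0.5174
Σ_{k=0}^{4} a^k/k! (terms k=0..4) = 1.00000 + 2.58698 + 3.34624 + 2.88555 + 1.86622 = 11.68499
Tail: a^5/(5!(1−ρ)) = 115.86900/(120·0.4826) = 2.00076
P₀ = 1/(11.68499 + 2.00076) = 1/13.68576 = 0.073069

Final: 0.073069


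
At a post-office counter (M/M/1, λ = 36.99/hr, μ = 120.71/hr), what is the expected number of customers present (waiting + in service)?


ρ = λ/μ = 36.99/120.71 = 0.3064
L = ρ/(1−ρ) = 0.3064/(1 − 0.3064) = 0.3064/0.6936 = 0.4418

Final: 0.4418


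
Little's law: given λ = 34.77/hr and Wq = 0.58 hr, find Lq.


Lq = λWq = 34.77·0.58 = 20.1666

Final: 20.1666


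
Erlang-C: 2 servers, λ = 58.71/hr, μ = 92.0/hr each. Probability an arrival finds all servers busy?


a = λ/μ = 0.6382; ρ = a/2 = 0.3191
P₀ = 0.516213 (from M/M/c formula)
C(c,a) = [a^c/(c!(1−ρ))]·P₀ = [0.40724/(2·0.6809)]·0.516213
= 0.29903·0.516213 = 0.154365

Final: 0.154365


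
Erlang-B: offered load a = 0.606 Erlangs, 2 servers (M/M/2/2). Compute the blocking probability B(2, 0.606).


B(c,a) = (a^c/c!) / Σ_{k=0}^{c} a^k/k!
a^2/2! = 0.183618
Σ terms (k=0..2): 1.00000 + 0.60600 + 0.18362 = 1.789618
B = 0.183618/1.789618 = 0.102602

Final: 0.102602


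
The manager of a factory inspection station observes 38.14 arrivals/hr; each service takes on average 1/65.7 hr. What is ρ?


ρ = λ/μ = 38.14/65.7 = 0.5805

Final: 0.5805


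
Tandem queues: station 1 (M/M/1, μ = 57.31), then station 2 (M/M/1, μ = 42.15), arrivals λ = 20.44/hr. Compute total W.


Each node sees arrival rate λ = 20.44/hr (tandem ⇒ throughput preserved).
W₁ = 1/(μ₁−λ) = 1/(57.31−20.44) = 0.02712 hr
W₂ = 1/(μ₂−λ) = 1/(42.15−20.44) = 0.04606 hr
W_total = W₁ + W₂ = 0.02712 + 0.04606 = 0.07318 hr

Final: 0.07318 hr


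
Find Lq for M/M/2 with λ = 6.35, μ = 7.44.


a = λ/μ = 0.8535; ρ = a/2 = 0.4267
P₀ = 0.401790
Lq = P₀·a^c·ρ / (c!·(1−ρ)²) = 0.401790·0.72845·0.4267/(2·0.32862)
= 0.19004

Final: 0.19004


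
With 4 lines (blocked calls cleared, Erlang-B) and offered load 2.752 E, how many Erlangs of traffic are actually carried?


B(4,2.752) = 0.178320 (Erlang-B)
Carried load = a(1 − B) = 2.752·(1 − 0.178320) = 2.752·0.821680 = 2.2613 E

Final: 2.2613 Erlangs


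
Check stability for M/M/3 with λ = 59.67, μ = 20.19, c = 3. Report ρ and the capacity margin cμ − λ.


Total capacity cμ = 3·20.19 = 60.57/hr
ρ = λ/(cμ) = 59.67/60.57 = 0.9851
Stable ⇔ ρ < 1: YES
Spare capacity = cμ − λ = 60.57 − 59.67 = 0.90/hr

Final: ρ = 0.9851; stable; margin = 0.90/hr


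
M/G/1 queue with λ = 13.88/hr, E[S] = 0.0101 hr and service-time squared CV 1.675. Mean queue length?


ρ = λ·E[S] = 13.88·0.0101 = 0.1402
Lq = ρ²(1+C_s²)/(2(1−ρ)) = 0.01965·(1+1.675)/(2·0.8598)
= 0.01965·2.6750/1.7196 = 0.03057

Final: 0.03057


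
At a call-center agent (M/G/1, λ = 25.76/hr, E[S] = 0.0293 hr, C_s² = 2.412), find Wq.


ρ = λ·E[S] = 25.76·0.0293 = 0.7548
E[S²] = E[S]²(1+C_s²) = 0.0293²·(1+2.412) = 0.002929
Wq = λ·E[S²]/(2(1−ρ)) = 25.76·0.002929/(2·0.2452) = 0.15384 hr

Final: 0.15384 hr


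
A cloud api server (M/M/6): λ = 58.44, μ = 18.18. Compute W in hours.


a = 3.2145; ρ = 0.5358; P₀ = 0.039174
Lq = P₀·a^c·ρ/(c!(1−ρ)²) = 0.14922
Wq = Lq/λ = 0.14922/58.44 = 0.002553 hr
W = Wq + 1/μ = 0.002553 + 0.05501 = 0.05756 hr

Final: 0.05756 hr


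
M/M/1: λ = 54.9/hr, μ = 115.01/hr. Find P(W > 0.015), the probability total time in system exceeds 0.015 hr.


W ~ Exponential(μ−λ) for M/M/1.
μ − λ = 115.01 − 54.9 = 60.1100
P(W > t) = e^{−(μ−λ)t} = e^{−0.9017} = 0.405899

Final: 0.405899


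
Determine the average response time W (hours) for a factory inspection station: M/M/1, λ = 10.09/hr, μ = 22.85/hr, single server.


W = 1/(μ−λ) = 1/(22.85 − 10.09) = 1/12.76 = 0.07837 hr

Final: 0.07837 hr


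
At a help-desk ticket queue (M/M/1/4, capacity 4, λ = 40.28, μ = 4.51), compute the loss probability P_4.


ρ = λ/μ = 40.28/4.51 = 8.9313
P_K = (1−ρ)ρ^K/(1−ρ^(K+1)) = (-7.9313·6362.849925)/(1 − 56828.291567)
= -50465.441643/-56827.291567 = 0.888049

Final: 0.888049


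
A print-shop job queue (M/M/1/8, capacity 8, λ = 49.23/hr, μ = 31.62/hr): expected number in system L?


ρ = 49.23/31.62 = 1.5569
L = ρ[1 − (K+1)ρ^K + Kρ^(K+1)] / [(1−ρ)(1−ρ^(K+1))]
Numerator: 1.5569·(1 − 9·34.525801 + 8·53.754117) = 187.299330
Denominator: (-0.5569)·(-52.754117) = 29.380139
L = 187.299330/29.380139 = 6.3750

Final: 6.3750


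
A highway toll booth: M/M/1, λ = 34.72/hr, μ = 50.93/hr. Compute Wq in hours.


ρ = 34.72/50.93 = 0.6817
Wq = ρ/(μ−λ) = 0.6817/(50.93 − 34.72) = 0.6817/16.21 = 0.04206 hr

Final: 0.04206 hr


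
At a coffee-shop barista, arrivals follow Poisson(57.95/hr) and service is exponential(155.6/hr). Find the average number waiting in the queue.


ρ = 57.95/155.6 = 0.3724
Lq = ρ²/(1−ρ) = 0.1387/0.6276 = 0.2210

Final: 0.2210


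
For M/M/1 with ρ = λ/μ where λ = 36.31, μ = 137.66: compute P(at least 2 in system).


ρ = 36.31/137.66 = 0.2638
P(N ≥ n) = ρ^n = 0.2638^2 = 0.069572

Final: 0.069572


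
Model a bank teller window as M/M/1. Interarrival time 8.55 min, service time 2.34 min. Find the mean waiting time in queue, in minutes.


λ = 60/8.55 = 7.0175 /hr
μ = 60/2.34 = 25.6410 /hr
ρ = λ/μ = 7.0175/25.6410 = 0.2737
Wq = ρ/(μ−λ) = 0.2737/(25.6410−7.0175) = 0.01470 hr
In minutes: 0.01470·60 = 0.8817 min

Final: 0.8817 min


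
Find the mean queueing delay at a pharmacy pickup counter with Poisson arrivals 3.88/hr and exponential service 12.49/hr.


ρ = 3.88/12.49 = 0.3106
Wq = ρ/(μ−λ) = 0.3106/(12.49 − 3.88) = 0.3106/8.61 = 0.03608 hr

Final: 0.03608 hr


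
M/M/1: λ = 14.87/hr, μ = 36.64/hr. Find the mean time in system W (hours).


W = 1/(μ−λ) = 1/(36.64 − 14.87) = 1/21.77 = 0.04593 hr

Final: 0.04593 hr


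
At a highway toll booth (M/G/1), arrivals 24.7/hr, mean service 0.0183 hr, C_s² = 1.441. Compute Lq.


ρ = λ·E[S] = 24.7·0.0183 = 0.4520
Lq = ρ²(1+C_s²)/(2(1−ρ)) = 0.2043·(1+1.441)/(2·0.5480)
= 0.2043·2.4410/1.0960 = 0.45505

Final: 0.45505


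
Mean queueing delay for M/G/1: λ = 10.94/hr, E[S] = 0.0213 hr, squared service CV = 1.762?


ρ = λ·E[S] = 10.94·0.0213 = 0.2330
E[S²] = E[S]²(1+C_s²) = 0.0213²·(1+1.762) = 0.001253
Wq = λ·E[S²]/(2(1−ρ)) = 10.94·0.001253/(2·0.7670) = 0.008937 hr

Final: 0.008937 hr


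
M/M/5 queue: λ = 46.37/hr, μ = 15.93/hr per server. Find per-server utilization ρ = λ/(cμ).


ρ = λ/(cμ) = 46.37/(5·15.93) = 46.37/79.65 = 0.5822

Final: 0.5822


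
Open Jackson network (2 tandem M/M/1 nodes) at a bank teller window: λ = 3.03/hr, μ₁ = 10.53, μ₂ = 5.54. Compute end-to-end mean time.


Each node sees arrival rate λ = 3.03/hr (tandem ⇒ throughput preserved).
W₁ = 1/(μ₁−λ) = 1/(10.53−3.03) = 0.13333 hr
W₂ = 1/(μ₂−λ) = 1/(5.54−3.03) = 0.39841 hr
W_total = W₁ + W₂ = 0.13333 + 0.39841 = 0.53174 hr

Final: 0.53174 hr


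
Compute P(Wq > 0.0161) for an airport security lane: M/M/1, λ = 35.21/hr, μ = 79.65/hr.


ρ = 35.21/79.65 = 0.4421
P(Wq > t) = ρ·e^{−(μ−λ)t} = 0.4421·e^{−0.7155}
= 0.4421·0.488955 = 0.216147

Final: 0.216147


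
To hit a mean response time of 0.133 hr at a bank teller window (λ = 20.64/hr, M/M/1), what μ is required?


W = 1/(μ−λ) ⇒ μ − λ = 1/W = 1/0.133 = 7.5188
μ = λ + 1/W = 20.64 + 7.5188 = 28.1588 per hr

Final: 28.1588 /hr


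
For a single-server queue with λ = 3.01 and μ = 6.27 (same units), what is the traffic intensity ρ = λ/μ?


ρ = λ/μ = 3.01/6.27 = 0.4801

Final: 0.4801


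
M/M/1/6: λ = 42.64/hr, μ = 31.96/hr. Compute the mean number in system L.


ρ = 42.64/31.96 = 1.3342
L = ρ[1 − (K+1)ρ^K + Kρ^(K+1)] / [(1−ρ)(1−ρ^(K+1))]
Numerator: 1.3342·(1 − 7·5.639785 + 6·7.524419) = 8.896256
Denominator: (-0.3342)·(-6.524419) = 2.180250
L = 8.896256/2.180250 = 4.0804

Final: 4.0804


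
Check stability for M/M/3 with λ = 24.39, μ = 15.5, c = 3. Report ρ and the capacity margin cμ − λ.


Total capacity cμ = 3·15.5 = 46.50/hr
ρ = λ/(cμ) = 24.39/46.50 = 0.5245
Stable ⇔ ρ < 1: YES
Spare capacity = cμ − λ = 46.50 − 24.39 = 22.11/hr

Final: ρ = 0.5245; stable; margin = 22.11/hr
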